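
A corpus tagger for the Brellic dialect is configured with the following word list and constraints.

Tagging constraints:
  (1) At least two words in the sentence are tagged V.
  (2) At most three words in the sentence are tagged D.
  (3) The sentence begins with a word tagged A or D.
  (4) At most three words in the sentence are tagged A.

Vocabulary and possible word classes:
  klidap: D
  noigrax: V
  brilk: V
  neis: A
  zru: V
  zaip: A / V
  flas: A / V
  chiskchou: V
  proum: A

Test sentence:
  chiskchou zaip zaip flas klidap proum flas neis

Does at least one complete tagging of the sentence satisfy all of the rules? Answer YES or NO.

NO

Candidates per position — 1:chiskchou {V}; 2:zaip {A,V}; 3:zaip {A,V}; 4:flas {A,V}; 5:klidap {D}; 6:proum {A}; 7:flas {A,V}; 8:neis {A}.
Rule 3 cannot be satisfied by any choice of tags from the lexicon.
So there is no consistent tagging.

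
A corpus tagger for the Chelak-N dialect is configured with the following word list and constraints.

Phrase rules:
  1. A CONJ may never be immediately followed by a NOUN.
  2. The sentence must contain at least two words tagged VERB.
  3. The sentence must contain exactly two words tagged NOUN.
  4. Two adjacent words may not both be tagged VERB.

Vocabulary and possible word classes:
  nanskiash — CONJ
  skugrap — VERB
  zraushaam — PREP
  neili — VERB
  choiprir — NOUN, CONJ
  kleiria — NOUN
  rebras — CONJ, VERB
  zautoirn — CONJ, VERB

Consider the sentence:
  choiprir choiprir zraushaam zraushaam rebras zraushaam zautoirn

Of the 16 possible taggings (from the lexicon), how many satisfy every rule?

Candidates per position — 1:choiprir {NOUN,CONJ}; 2:choiprir {NOUN,CONJ}; 3:zraushaam {PREP}; 4:zraushaam {PREP}; 5:rebras {CONJ,VERB}; 6:zraushaam {PREP}; 7:zautoirn {CONJ,VERB}.
There are 16 candidate sequences in total.
The sequences that satisfy every rule: NOUN NOUN PREP PREP VERB PREP VERB.
Count = 1.

1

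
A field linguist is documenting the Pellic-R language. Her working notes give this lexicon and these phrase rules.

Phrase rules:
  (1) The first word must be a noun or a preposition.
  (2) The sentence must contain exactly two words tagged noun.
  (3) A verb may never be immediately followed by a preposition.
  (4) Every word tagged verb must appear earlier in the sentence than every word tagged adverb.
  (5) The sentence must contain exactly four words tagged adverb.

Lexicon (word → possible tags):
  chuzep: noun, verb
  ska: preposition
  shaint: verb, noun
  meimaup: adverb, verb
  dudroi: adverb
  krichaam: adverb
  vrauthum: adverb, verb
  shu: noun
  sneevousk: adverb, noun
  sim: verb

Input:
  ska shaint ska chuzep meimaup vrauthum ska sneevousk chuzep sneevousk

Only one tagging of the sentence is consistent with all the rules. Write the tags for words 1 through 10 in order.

preposition noun preposition verb adverb adverb preposition adverb noun adverb

Candidates per position — 1:ska {preposition}; 2:shaint {verb,noun}; 3:ska {preposition}; 4:chuzep {noun,verb}; 5:meimaup {adverb,verb}; 6:vrauthum {adverb,verb}; 7:ska {preposition}; 8:sneevousk {adverb,noun}; 9:chuzep {noun,verb}; 10:sneevousk {adverb,noun}.
Word 2 cannot be verb — rule 3 would then fail for every completion. It is noun.
Word 5 cannot be verb — rule 5 would then fail for every completion. It is adverb.
Word 6 cannot be verb — rule 3 would then fail for every completion. It is adverb.
Word 8 cannot be noun — rule 5 would then fail for every completion. It is adverb.
Word 9 cannot be verb — rule 4 would then fail for every completion. It is noun.
Word 10 cannot be noun — rule 2 would then fail for every completion. It is adverb.
Word 4 cannot be noun — rule 2 would then fail for every completion. It is verb.
So the tagging must be: preposition noun preposition verb adverb adverb preposition adverb noun adverb.
Check: rule 1 ✓; rule 2 ✓; rule 3 ✓; rule 4 ✓; rule 5 ✓.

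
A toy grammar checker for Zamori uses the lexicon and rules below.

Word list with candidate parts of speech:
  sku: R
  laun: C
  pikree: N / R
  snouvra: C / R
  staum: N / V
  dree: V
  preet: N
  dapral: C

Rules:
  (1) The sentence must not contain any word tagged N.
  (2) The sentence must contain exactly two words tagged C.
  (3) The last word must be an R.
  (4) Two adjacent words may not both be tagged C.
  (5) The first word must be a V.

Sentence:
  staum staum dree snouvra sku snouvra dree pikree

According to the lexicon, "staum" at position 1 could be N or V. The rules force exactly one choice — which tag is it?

V

Candidates per position — 1:staum {N,V}; 2:staum {N,V}; 3:dree {V}; 4:snouvra {C,R}; 5:sku {R}; 6:snouvra {C,R}; 7:dree {V}; 8:pikree {N,R}.
Word 1 cannot be N — rule 1 would then fail for every completion. It is V.
Word 2 cannot be N — rule 1 would then fail for every completion. It is V.
Word 4 cannot be R — rule 2 would then fail for every completion. It is C.
Word 6 cannot be R — rule 2 would then fail for every completion. It is C.
Word 8 cannot be N — rule 1 would then fail for every completion. It is R.
That leaves exactly one tagging: V V V C R C V R.
Checking: rule 1 ok; rule 2 ok; rule 3 ok; rule 4 ok; rule 5 ok.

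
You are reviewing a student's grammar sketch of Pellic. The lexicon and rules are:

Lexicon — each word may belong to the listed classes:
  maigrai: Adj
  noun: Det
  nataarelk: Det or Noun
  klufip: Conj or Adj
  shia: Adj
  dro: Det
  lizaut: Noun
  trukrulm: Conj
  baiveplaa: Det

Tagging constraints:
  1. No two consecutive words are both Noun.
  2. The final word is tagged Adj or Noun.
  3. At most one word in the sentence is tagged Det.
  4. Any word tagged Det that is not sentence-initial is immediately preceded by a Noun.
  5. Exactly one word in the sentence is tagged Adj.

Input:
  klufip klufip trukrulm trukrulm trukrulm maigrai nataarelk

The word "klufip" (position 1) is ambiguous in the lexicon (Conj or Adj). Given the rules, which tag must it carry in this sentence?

Candidates per position — 1:klufip {Conj,Adj}; 2:klufip {Conj,Adj}; 3:trukrulm {Conj}; 4:trukrulm {Conj}; 5:trukrulm {Conj}; 6:maigrai {Adj}; 7:nataarelk {Det,Noun}.
If word 1 were Adj, no tagging could satisfy rule 5; so word 1 is Conj.
If word 2 were Adj, no tagging could satisfy rule 5; so word 2 is Conj.
If word 7 were Det, no tagging could satisfy rule 2; so word 7 is Noun.
The unique satisfying tagging is: Conj Conj Conj Conj Conj Adj Noun.
Checking: rule 1 satisfied; rule 2 satisfied; rule 3 satisfied; rule 4 satisfied; rule 5 satisfied.

Conj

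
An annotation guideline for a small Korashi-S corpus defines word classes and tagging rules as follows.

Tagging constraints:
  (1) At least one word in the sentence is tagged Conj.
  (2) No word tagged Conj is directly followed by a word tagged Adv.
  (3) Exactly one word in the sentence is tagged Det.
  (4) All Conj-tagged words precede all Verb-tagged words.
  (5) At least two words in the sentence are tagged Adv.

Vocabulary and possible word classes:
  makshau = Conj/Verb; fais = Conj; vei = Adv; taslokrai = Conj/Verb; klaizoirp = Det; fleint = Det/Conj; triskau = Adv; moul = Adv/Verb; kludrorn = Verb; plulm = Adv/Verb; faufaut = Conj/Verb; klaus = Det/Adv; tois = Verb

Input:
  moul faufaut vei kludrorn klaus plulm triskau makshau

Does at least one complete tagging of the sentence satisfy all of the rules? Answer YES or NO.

NO

Candidates per position — 1:moul {Adv,Verb}; 2:faufaut {Conj,Verb}; 3:vei {Adv}; 4:kludrorn {Verb}; 5:klaus {Det,Adv}; 6:plulm {Adv,Verb}; 7:triskau {Adv}; 8:makshau {Conj,Verb}.
Every candidate sequence violates at least one rule; no consistent tagging exists.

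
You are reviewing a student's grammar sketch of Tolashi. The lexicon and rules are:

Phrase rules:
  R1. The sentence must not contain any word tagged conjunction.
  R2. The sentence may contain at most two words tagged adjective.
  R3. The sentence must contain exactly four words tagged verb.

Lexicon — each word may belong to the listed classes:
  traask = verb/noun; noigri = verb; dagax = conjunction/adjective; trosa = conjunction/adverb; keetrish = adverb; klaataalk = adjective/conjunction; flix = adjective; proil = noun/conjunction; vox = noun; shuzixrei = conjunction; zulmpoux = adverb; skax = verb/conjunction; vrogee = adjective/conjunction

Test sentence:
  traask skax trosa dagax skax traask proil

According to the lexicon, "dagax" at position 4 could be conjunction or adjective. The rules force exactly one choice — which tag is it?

Candidates per position — 1:traask {verb,noun}; 2:skax {verb,conjunction}; 3:trosa {conjunction,adverb}; 4:dagax {conjunction,adjective}; 5:skax {verb,conjunction}; 6:traask {verb,noun}; 7:proil {noun,conjunction}.
At position 1, choosing noun makes rule 3 impossible to satisfy; hence verb.
At position 2, choosing conjunction makes rule 1 impossible to satisfy; hence verb.
At position 3, choosing conjunction makes rule 1 impossible to satisfy; hence adverb.
At position 4, choosing conjunction makes rule 1 impossible to satisfy; hence adjective.
At position 5, choosing conjunction makes rule 1 impossible to satisfy; hence verb.
At position 6, choosing noun makes rule 3 impossible to satisfy; hence verb.
At position 7, choosing conjunction makes rule 1 impossible to satisfy; hence noun.
That leaves exactly one tagging: verb verb adverb adjective verb verb noun.
Checking: rule 1 ok; rule 2 ok; rule 3 ok.

adjective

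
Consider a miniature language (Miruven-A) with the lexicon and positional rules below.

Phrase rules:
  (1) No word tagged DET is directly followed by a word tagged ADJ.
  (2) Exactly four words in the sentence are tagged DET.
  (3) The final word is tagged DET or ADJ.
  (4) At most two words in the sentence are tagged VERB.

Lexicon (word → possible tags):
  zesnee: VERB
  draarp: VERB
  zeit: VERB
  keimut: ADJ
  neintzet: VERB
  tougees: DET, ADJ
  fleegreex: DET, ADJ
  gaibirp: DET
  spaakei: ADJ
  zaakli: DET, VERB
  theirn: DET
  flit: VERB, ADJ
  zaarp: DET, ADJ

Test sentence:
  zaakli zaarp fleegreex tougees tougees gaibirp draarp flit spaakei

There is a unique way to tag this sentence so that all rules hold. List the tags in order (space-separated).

VERB ADJ DET DET DET DET VERB ADJ ADJ

Candidates per position — 1:zaakli {DET,VERB}; 2:zaarp {DET,ADJ}; 3:fleegreex {DET,ADJ}; 4:tougees {DET,ADJ}; 5:tougees {DET,ADJ}; 6:gaibirp {DET}; 7:draarp {VERB}; 8:flit {VERB,ADJ}; 9:spaakei {ADJ}.
The remaining ambiguous positions (1, 2, 3, 4, 5, 8) are resolved jointly — only one combination satisfies every rule.
So the tagging must be: VERB ADJ DET DET DET DET VERB ADJ ADJ.
Rule-by-rule: rule 1 satisfied; rule 2 satisfied; rule 3 satisfied; rule 4 satisfied.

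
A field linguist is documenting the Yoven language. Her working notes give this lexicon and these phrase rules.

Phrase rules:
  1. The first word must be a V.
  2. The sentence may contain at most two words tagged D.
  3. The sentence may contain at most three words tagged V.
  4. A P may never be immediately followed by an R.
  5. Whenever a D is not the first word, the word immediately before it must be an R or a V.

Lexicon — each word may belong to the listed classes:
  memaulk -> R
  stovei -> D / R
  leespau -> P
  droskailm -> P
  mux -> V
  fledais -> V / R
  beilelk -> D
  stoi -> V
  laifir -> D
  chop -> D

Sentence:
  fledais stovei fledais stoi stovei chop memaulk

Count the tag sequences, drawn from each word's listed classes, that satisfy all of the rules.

4

Candidates per position — 1:fledais {V,R}; 2:stovei {D,R}; 3:fledais {V,R}; 4:stoi {V}; 5:stovei {D,R}; 6:chop {D}; 7:memaulk {R}.
There are 16 candidate sequences in total.
The sequences that satisfy every rule: V D V V R D R; V D R V R D R; V R V V R D R; V R R V R D R.
Count = 4.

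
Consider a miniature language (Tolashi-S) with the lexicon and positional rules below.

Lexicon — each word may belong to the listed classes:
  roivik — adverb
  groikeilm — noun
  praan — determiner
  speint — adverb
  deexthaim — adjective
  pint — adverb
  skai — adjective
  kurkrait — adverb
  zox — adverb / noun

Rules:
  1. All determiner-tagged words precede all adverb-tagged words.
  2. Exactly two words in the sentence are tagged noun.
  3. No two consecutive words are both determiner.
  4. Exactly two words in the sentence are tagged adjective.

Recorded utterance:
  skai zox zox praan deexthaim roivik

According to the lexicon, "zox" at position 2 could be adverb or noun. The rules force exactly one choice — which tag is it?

Candidates per position — 1:skai {adjective}; 2:zox {adverb,noun}; 3:zox {adverb,noun}; 4:praan {determiner}; 5:deexthaim {adjective}; 6:roivik {adverb}.
At position 2, choosing adverb makes rule 1 impossible to satisfy; hence noun.
At position 3, choosing adverb makes rule 1 impossible to satisfy; hence noun.
The unique satisfying tagging is: adjective noun noun determiner adjective adverb.
Check: rule 1 holds; rule 2 holds; rule 3 holds; rule 4 holds.

noun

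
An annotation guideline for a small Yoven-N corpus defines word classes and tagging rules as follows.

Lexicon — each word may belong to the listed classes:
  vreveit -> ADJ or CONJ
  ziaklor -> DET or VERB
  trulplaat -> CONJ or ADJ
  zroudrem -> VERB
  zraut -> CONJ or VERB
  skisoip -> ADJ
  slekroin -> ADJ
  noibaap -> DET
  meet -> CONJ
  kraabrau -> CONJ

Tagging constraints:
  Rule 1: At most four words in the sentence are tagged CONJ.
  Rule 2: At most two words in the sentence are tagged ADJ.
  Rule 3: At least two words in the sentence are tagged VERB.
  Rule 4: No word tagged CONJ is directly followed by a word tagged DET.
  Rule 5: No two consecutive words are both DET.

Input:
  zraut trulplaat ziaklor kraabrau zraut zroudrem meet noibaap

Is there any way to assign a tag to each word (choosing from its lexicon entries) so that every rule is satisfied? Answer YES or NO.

NO

Candidates per position — 1:zraut {CONJ,VERB}; 2:trulplaat {CONJ,ADJ}; 3:ziaklor {DET,VERB}; 4:kraabrau {CONJ}; 5:zraut {CONJ,VERB}; 6:zroudrem {VERB}; 7:meet {CONJ}; 8:noibaap {DET}.
Rule 4 cannot be satisfied by any choice of tags from the lexicon.
So there is no consistent tagging.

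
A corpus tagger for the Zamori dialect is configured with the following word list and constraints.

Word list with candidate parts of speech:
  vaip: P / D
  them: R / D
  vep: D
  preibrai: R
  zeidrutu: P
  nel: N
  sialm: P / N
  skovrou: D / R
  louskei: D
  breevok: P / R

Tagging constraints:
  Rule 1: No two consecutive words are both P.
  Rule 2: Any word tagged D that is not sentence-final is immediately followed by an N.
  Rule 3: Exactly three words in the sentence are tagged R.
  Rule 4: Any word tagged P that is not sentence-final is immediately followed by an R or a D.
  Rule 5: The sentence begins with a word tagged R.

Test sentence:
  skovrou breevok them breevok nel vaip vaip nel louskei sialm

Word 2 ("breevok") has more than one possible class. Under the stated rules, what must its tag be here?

Candidates per position — 1:skovrou {D,R}; 2:breevok {P,R}; 3:them {R,D}; 4:breevok {P,R}; 5:nel {N}; 6:vaip {P,D}; 7:vaip {P,D}; 8:nel {N}; 9:louskei {D}; 10:sialm {P,N}.
At position 1, choosing D makes rule 2 impossible to satisfy; hence R.
At position 3, choosing D makes rule 2 impossible to satisfy; hence R.
At position 4, choosing P makes rule 4 impossible to satisfy; hence R.
At position 6, choosing D makes rule 2 impossible to satisfy; hence P.
At position 7, choosing P makes rule 1 impossible to satisfy; hence D.
At position 10, choosing P makes rule 2 impossible to satisfy; hence N.
At position 2, choosing R makes rule 3 impossible to satisfy; hence P.
The unique satisfying tagging is: R P R R N P D N D N.
Rule-by-rule: rule 1 ok; rule 2 ok; rule 3 ok; rule 4 ok; rule 5 ok.

P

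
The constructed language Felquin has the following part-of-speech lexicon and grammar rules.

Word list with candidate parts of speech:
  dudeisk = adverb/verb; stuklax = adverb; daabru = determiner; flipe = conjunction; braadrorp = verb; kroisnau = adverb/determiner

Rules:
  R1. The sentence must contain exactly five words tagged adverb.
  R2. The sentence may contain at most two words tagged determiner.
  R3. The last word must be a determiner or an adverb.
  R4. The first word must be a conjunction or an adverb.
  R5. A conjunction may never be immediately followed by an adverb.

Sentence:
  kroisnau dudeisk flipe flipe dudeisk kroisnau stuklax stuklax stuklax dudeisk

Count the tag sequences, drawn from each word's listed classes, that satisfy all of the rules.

Candidates per position — 1:kroisnau {adverb,determiner}; 2:dudeisk {adverb,verb}; 3:flipe {conjunction}; 4:flipe {conjunction}; 5:dudeisk {adverb,verb}; 6:kroisnau {adverb,determiner}; 7:stuklax {adverb}; 8:stuklax {adverb}; 9:stuklax {adverb}; 10:dudeisk {adverb,verb}.
There are 32 candidate sequences in total.
The sequences that satisfy every rule: adverb verb conjunction conjunction verb determiner adverb adverb adverb adverb.
Count = 1.

1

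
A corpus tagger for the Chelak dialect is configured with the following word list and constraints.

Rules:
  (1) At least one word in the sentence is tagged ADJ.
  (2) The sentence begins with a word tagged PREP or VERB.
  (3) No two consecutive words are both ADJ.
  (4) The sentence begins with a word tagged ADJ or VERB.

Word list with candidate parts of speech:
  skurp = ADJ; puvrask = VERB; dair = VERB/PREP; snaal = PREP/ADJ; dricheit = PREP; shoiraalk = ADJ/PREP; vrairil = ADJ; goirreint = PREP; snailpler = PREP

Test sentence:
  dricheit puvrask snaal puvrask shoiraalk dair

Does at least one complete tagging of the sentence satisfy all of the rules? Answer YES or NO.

NO

Candidates per position — 1:dricheit {PREP}; 2:puvrask {VERB}; 3:snaal {PREP,ADJ}; 4:puvrask {VERB}; 5:shoiraalk {ADJ,PREP}; 6:dair {VERB,PREP}.
Rule 4 cannot be satisfied by any choice of tags from the lexicon.
So there is no consistent tagging.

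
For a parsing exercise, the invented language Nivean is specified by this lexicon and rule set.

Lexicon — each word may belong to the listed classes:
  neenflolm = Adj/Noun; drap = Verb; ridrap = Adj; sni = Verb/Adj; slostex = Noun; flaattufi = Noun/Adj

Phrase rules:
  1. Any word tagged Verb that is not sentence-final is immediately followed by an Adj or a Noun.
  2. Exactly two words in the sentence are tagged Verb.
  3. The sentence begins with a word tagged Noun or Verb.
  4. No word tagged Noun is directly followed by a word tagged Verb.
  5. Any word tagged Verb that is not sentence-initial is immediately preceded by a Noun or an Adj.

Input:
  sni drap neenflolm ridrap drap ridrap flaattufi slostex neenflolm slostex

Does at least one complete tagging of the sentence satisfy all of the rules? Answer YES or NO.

NO

Candidates per position — 1:sni {Verb,Adj}; 2:drap {Verb}; 3:neenflolm {Adj,Noun}; 4:ridrap {Adj}; 5:drap {Verb}; 6:ridrap {Adj}; 7:flaattufi {Noun,Adj}; 8:slostex {Noun}; 9:neenflolm {Adj,Noun}; 10:slostex {Noun}.
Every candidate sequence violates at least one rule; no consistent tagging exists.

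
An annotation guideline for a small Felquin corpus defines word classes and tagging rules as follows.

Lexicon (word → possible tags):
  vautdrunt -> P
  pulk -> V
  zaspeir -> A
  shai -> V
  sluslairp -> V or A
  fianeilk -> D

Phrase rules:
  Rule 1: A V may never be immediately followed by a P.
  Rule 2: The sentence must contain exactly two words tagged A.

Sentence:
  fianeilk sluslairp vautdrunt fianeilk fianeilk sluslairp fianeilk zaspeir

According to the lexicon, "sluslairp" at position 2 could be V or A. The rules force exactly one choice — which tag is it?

Candidates per position — 1:fianeilk {D}; 2:sluslairp {V,A}; 3:vautdrunt {P}; 4:fianeilk {D}; 5:fianeilk {D}; 6:sluslairp {V,A}; 7:fianeilk {D}; 8:zaspeir {A}.
If word 2 were V, no tagging could satisfy rule 1; so word 2 is A.
If word 6 were A, no tagging could satisfy rule 2; so word 6 is V.
That leaves exactly one tagging: D A P D D V D A.
Check: rule 1 ok; rule 2 ok.

A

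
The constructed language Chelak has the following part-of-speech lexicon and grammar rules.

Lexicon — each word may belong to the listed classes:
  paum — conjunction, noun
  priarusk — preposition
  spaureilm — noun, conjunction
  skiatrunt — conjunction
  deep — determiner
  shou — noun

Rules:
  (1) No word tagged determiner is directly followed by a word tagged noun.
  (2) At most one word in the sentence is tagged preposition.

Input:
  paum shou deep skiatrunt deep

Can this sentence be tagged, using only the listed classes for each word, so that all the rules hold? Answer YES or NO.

Candidates per position — 1:paum {conjunction,noun}; 2:shou {noun}; 3:deep {determiner}; 4:skiatrunt {conjunction}; 5:deep {determiner}.
One satisfying assignment: noun noun determiner conjunction determiner.
Check: rule 1 satisfied; rule 2 satisfied.

YES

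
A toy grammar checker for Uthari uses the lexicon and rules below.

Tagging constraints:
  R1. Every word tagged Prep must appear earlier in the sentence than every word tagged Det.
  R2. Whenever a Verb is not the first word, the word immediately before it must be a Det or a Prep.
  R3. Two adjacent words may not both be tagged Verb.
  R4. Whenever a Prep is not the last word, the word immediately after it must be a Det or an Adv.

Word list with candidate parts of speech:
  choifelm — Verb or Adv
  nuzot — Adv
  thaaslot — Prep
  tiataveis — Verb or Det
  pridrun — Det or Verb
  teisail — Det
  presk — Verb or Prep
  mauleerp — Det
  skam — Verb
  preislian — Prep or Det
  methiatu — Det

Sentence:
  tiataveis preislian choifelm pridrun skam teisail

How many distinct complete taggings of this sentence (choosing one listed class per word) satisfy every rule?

Candidates per position — 1:tiataveis {Verb,Det}; 2:preislian {Prep,Det}; 3:choifelm {Verb,Adv}; 4:pridrun {Det,Verb}; 5:skam {Verb}; 6:teisail {Det}.
There are 16 candidate sequences in total.
The sequences that satisfy every rule: Verb Prep Adv Det Verb Det; Verb Det Verb Det Verb Det; Verb Det Adv Det Verb Det; Det Det Verb Det Verb Det; Det Det Adv Det Verb Det.
Count = 5.

5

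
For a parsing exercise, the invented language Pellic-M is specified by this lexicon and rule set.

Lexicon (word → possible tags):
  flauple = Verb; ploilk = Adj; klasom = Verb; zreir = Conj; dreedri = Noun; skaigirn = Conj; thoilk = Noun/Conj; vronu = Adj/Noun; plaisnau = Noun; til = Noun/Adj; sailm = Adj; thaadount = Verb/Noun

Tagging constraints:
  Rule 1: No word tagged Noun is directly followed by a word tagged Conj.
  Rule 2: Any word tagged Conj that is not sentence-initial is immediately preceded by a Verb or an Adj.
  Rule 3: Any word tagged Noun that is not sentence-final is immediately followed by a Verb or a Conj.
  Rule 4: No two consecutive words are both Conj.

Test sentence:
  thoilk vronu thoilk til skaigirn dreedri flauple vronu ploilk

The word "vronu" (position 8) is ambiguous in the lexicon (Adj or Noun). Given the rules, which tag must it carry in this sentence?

Adj

Candidates per position — 1:thoilk {Noun,Conj}; 2:vronu {Adj,Noun}; 3:thoilk {Noun,Conj}; 4:til {Noun,Adj}; 5:skaigirn {Conj}; 6:dreedri {Noun}; 7:flauple {Verb}; 8:vronu {Adj,Noun}; 9:ploilk {Adj}.
Position 1: Noun is ruled out by rule 3; that leaves Conj.
Position 3: Noun is ruled out by rule 3; that leaves Conj.
Position 4: Noun is ruled out by rule 1; that leaves Adj.
Position 8: Noun is ruled out by rule 3; that leaves Adj.
Position 2: Noun is ruled out by rule 1; that leaves Adj.
That leaves exactly one tagging: Conj Adj Conj Adj Conj Noun Verb Adj Adj.
Verifying each rule — rule 1 ✓; rule 2 ✓; rule 3 ✓; rule 4 ✓.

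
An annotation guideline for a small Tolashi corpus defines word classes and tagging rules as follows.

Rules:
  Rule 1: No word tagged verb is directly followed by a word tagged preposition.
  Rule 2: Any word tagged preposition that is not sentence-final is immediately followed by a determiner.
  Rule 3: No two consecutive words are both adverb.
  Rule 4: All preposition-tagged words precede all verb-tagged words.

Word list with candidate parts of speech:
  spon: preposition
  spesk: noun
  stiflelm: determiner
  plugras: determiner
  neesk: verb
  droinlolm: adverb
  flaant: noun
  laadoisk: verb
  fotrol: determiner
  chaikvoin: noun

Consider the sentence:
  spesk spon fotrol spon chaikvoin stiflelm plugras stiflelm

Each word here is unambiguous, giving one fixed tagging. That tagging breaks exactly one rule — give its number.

Fixed tagging: noun preposition determiner preposition noun determiner determiner determiner.
Checking each rule: R1 pass, R2 fail, R3 pass, R4 pass.
Only rule 2 fails.

2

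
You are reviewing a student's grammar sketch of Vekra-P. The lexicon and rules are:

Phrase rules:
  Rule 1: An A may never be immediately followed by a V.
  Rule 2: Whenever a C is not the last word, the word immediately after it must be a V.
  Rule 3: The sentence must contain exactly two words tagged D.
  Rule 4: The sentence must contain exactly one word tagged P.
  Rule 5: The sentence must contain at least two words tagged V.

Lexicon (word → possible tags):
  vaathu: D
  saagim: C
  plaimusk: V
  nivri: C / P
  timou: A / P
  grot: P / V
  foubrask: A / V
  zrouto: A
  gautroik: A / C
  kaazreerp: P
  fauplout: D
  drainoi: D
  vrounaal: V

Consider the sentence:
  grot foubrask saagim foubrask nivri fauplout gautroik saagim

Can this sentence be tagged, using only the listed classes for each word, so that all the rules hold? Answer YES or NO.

NO

Candidates per position — 1:grot {P,V}; 2:foubrask {A,V}; 3:saagim {C}; 4:foubrask {A,V}; 5:nivri {C,P}; 6:fauplout {D}; 7:gautroik {A,C}; 8:saagim {C}.
Rule 3 cannot be satisfied by any choice of tags from the lexicon.
So there is no consistent tagging.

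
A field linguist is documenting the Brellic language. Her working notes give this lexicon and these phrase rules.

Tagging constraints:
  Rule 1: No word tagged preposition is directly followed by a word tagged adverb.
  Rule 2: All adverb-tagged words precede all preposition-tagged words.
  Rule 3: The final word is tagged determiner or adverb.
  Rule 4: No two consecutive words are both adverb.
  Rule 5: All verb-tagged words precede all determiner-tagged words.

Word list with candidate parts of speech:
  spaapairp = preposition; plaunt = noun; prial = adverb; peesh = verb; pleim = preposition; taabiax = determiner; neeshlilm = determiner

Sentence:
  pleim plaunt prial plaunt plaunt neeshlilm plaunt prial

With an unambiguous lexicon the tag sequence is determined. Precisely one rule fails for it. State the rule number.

2

Fixed tagging: preposition noun adverb noun noun determiner noun adverb.
Applying the rules: R1 ok, R2 fails, R3 ok, R4 ok, R5 ok.
Only rule 2 fails.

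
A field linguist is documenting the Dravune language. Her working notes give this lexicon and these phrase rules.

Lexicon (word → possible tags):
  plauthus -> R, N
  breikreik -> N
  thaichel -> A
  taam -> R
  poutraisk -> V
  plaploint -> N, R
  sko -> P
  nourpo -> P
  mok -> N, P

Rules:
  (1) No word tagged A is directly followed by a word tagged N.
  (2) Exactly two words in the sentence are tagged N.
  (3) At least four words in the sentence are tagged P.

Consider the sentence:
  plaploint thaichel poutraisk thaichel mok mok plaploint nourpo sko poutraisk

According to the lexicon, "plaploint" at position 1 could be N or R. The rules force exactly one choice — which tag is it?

Candidates per position — 1:plaploint {N,R}; 2:thaichel {A}; 3:poutraisk {V}; 4:thaichel {A}; 5:mok {N,P}; 6:mok {N,P}; 7:plaploint {N,R}; 8:nourpo {P}; 9:sko {P}; 10:poutraisk {V}.
If word 5 were N, no tagging could satisfy rule 1; so word 5 is P.
If word 6 were N, no tagging could satisfy rule 3; so word 6 is P.
If word 7 were R, no tagging could satisfy rule 2; so word 7 is N.
If word 1 were R, no tagging could satisfy rule 2; so word 1 is N.
The unique satisfying tagging is: N A V A P P N P P V.
Verifying each rule — rule 1 satisfied; rule 2 satisfied; rule 3 satisfied.

N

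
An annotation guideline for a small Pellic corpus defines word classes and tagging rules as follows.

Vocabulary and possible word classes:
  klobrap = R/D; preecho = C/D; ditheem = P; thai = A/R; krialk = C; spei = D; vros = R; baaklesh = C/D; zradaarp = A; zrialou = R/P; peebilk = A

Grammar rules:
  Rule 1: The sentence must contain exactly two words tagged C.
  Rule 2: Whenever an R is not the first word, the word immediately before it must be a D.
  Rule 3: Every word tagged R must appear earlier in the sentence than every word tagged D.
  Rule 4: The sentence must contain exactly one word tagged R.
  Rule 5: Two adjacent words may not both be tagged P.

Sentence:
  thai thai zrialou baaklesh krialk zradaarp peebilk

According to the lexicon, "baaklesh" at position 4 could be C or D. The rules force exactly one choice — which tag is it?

C

Candidates per position — 1:thai {A,R}; 2:thai {A,R}; 3:zrialou {R,P}; 4:baaklesh {C,D}; 5:krialk {C}; 6:zradaarp {A}; 7:peebilk {A}.
Position 2: tagging it R would leave rule 2 unsatisfiable, so it must be A.
Position 3: tagging it R would leave rule 2 unsatisfiable, so it must be P.
Position 4: tagging it D would leave rule 1 unsatisfiable, so it must be C.
Position 1: tagging it A would leave rule 4 unsatisfiable, so it must be R.
The unique satisfying tagging is: R A P C C A A.
Verifying each rule — rule 1 holds; rule 2 holds; rule 3 holds; rule 4 holds; rule 5 holds.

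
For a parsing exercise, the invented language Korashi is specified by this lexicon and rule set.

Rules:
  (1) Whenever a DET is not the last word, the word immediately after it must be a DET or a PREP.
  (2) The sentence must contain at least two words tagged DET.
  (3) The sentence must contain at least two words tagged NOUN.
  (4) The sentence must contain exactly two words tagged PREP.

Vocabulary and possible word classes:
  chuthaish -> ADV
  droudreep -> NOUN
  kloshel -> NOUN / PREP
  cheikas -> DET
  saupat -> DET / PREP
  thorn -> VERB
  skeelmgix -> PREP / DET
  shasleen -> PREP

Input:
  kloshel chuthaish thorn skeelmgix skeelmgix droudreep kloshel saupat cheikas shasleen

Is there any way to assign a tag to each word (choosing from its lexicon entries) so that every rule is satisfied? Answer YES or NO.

YES

Candidates per position — 1:kloshel {NOUN,PREP}; 2:chuthaish {ADV}; 3:thorn {VERB}; 4:skeelmgix {PREP,DET}; 5:skeelmgix {PREP,DET}; 6:droudreep {NOUN}; 7:kloshel {NOUN,PREP}; 8:saupat {DET,PREP}; 9:cheikas {DET}; 10:shasleen {PREP}.
One satisfying assignment: NOUN ADV VERB DET PREP NOUN NOUN DET DET PREP.
Check: rule 1 holds; rule 2 holds; rule 3 holds; rule 4 holds.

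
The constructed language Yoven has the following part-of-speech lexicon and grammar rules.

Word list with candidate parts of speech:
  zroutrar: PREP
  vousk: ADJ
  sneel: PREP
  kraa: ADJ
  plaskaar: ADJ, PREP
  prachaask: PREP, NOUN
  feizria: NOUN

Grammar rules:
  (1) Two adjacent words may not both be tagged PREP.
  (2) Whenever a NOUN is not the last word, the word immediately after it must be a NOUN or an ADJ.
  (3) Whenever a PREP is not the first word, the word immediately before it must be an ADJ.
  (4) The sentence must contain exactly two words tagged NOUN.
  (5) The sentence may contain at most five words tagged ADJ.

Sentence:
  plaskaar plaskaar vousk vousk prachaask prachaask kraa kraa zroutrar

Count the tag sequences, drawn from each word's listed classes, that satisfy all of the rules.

Candidates per position — 1:plaskaar {ADJ,PREP}; 2:plaskaar {ADJ,PREP}; 3:vousk {ADJ}; 4:vousk {ADJ}; 5:prachaask {PREP,NOUN}; 6:prachaask {PREP,NOUN}; 7:kraa {ADJ}; 8:kraa {ADJ}; 9:zroutrar {PREP}.
There are 16 candidate sequences in total.
The sequences that satisfy every rule: ADJ PREP ADJ ADJ NOUN NOUN ADJ ADJ PREP; PREP ADJ ADJ ADJ NOUN NOUN ADJ ADJ PREP.
Count = 2.

2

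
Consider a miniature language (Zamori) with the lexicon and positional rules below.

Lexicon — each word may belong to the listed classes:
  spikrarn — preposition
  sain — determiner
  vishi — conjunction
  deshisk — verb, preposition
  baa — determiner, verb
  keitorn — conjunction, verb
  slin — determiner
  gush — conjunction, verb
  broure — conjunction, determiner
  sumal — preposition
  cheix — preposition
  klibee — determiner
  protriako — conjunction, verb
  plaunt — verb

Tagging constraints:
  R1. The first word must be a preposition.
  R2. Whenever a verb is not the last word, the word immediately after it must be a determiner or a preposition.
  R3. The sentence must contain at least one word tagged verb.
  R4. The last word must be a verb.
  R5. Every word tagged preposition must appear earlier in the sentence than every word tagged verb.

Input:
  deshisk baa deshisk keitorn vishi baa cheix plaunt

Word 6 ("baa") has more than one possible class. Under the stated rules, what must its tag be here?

determiner

Candidates per position — 1:deshisk {verb,preposition}; 2:baa {determiner,verb}; 3:deshisk {verb,preposition}; 4:keitorn {conjunction,verb}; 5:vishi {conjunction}; 6:baa {determiner,verb}; 7:cheix {preposition}; 8:plaunt {verb}.
If word 1 were verb, no tagging could satisfy rule 1; so word 1 is preposition.
If word 2 were verb, no tagging could satisfy rule 5; so word 2 is determiner.
If word 3 were verb, no tagging could satisfy rule 2; so word 3 is preposition.
If word 4 were verb, no tagging could satisfy rule 2; so word 4 is conjunction.
If word 6 were verb, no tagging could satisfy rule 5; so word 6 is determiner.
That leaves exactly one tagging: preposition determiner preposition conjunction conjunction determiner preposition verb.
Checking: rule 1 ✓; rule 2 ✓; rule 3 ✓; rule 4 ✓; rule 5 ✓.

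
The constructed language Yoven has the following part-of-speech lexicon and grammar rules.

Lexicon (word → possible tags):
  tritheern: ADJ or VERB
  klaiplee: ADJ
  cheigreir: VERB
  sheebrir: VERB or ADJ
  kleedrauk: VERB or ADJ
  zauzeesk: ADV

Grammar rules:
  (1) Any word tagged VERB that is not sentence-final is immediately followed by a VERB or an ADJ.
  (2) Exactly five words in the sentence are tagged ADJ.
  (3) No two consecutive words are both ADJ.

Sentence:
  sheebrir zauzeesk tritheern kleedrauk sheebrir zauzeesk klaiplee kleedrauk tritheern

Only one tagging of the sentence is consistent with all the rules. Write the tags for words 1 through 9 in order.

Candidates per position — 1:sheebrir {VERB,ADJ}; 2:zauzeesk {ADV}; 3:tritheern {ADJ,VERB}; 4:kleedrauk {VERB,ADJ}; 5:sheebrir {VERB,ADJ}; 6:zauzeesk {ADV}; 7:klaiplee {ADJ}; 8:kleedrauk {VERB,ADJ}; 9:tritheern {ADJ,VERB}.
Word 1 cannot be VERB — rule 1 would then fail for every completion. It is ADJ.
Word 5 cannot be VERB — rule 1 would then fail for every completion. It is ADJ.
Word 8 cannot be ADJ — rule 3 would then fail for every completion. It is VERB.
Word 4 cannot be ADJ — rule 3 would then fail for every completion. It is VERB.
Word 9 cannot be VERB — rule 2 would then fail for every completion. It is ADJ.
Word 3 cannot be VERB — rule 2 would then fail for every completion. It is ADJ.
That leaves exactly one tagging: ADJ ADV ADJ VERB ADJ ADV ADJ VERB ADJ.
Rule-by-rule: rule 1 holds; rule 2 holds; rule 3 holds.

ADJ ADV ADJ VERB ADJ ADV ADJ VERB ADJ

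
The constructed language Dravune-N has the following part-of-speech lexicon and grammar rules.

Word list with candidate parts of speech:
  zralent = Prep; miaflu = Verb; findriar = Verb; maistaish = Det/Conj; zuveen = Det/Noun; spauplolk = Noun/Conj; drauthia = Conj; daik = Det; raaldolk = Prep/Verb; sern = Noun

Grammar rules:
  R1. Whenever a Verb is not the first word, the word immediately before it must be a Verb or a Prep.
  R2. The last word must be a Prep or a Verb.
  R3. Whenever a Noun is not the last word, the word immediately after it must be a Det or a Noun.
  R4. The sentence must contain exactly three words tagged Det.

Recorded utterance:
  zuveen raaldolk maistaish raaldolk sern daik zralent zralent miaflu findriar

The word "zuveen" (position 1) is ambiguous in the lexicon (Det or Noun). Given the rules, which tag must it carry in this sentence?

Det

Candidates per position — 1:zuveen {Det,Noun}; 2:raaldolk {Prep,Verb}; 3:maistaish {Det,Conj}; 4:raaldolk {Prep,Verb}; 5:sern {Noun}; 6:daik {Det}; 7:zralent {Prep}; 8:zralent {Prep}; 9:miaflu {Verb}; 10:findriar {Verb}.
Word 1 cannot be Noun — rule 3 would then fail for every completion. It is Det.
Word 2 cannot be Verb — rule 1 would then fail for every completion. It is Prep.
Word 3 cannot be Conj — rule 4 would then fail for every completion. It is Det.
Word 4 cannot be Verb — rule 1 would then fail for every completion. It is Prep.
So the tagging must be: Det Prep Det Prep Noun Det Prep Prep Verb Verb.
Checking: rule 1 ✓; rule 2 ✓; rule 3 ✓; rule 4 ✓.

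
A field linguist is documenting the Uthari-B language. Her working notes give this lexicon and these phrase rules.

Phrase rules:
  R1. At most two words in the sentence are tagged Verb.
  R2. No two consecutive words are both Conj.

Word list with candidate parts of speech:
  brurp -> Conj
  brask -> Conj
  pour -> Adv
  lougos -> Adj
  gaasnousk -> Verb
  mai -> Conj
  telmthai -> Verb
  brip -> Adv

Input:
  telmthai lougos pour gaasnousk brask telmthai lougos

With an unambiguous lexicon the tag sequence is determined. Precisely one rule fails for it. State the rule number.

1

Fixed tagging: Verb Adj Adv Verb Conj Verb Adj.
Rule check: R1 fails, R2 ok.
Only rule 1 fails.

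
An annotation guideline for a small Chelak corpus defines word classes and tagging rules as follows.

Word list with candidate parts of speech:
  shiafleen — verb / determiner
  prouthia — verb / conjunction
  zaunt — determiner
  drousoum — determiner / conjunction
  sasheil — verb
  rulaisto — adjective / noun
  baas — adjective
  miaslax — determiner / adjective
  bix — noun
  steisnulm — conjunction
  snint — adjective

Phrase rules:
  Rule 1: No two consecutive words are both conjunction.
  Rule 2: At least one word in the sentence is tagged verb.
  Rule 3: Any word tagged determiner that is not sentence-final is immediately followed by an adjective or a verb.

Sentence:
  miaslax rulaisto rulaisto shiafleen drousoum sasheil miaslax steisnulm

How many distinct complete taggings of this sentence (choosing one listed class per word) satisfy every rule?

12

Candidates per position — 1:miaslax {determiner,adjective}; 2:rulaisto {adjective,noun}; 3:rulaisto {adjective,noun}; 4:shiafleen {verb,determiner}; 5:drousoum {determiner,conjunction}; 6:sasheil {verb}; 7:miaslax {determiner,adjective}; 8:steisnulm {conjunction}.
There are 64 candidate sequences in total.
Checking each against the rules leaves 12 sequences.
Count = 12.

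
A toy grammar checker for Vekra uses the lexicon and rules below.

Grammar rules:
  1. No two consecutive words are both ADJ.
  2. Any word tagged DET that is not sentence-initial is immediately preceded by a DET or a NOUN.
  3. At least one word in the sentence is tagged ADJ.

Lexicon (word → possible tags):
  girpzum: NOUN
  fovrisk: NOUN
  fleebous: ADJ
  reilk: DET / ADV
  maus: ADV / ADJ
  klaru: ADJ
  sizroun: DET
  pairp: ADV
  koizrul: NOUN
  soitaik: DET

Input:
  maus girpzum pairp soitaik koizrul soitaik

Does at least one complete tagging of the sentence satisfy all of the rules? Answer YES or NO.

NO

Candidates per position — 1:maus {ADV,ADJ}; 2:girpzum {NOUN}; 3:pairp {ADV}; 4:soitaik {DET}; 5:koizrul {NOUN}; 6:soitaik {DET}.
Rule 2 cannot be satisfied by any choice of tags from the lexicon.
So there is no consistent tagging.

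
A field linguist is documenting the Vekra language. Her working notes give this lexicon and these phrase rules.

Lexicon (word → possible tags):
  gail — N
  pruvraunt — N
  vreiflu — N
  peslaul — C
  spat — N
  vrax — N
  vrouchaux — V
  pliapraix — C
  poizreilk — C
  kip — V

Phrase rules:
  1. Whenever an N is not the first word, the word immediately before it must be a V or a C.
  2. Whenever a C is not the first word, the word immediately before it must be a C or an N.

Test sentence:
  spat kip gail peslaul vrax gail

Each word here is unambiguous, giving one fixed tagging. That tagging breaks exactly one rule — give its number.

1

Fixed tagging: N V N C N N.
Checking each rule: R1 fail, R2 pass.
Only rule 1 fails.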